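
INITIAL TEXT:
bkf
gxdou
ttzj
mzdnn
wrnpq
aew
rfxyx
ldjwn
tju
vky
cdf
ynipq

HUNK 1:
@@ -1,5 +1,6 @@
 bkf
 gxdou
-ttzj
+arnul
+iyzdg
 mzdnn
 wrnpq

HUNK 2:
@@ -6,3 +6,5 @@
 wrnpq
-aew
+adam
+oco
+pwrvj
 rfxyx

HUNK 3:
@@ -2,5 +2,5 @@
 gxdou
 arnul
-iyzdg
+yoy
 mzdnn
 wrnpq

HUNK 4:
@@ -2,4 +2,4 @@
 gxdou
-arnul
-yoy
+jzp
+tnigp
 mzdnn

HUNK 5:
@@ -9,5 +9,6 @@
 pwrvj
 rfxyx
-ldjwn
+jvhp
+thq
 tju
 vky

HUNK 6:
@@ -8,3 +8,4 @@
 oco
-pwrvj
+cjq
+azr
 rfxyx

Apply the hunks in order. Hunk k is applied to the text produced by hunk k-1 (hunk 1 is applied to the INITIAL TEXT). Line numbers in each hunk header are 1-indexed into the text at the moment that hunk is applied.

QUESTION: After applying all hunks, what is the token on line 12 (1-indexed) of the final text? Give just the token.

Answer: jvhp

Derivation:
Hunk 1: at line 1 remove [ttzj] add [arnul,iyzdg] -> 13 lines: bkf gxdou arnul iyzdg mzdnn wrnpq aew rfxyx ldjwn tju vky cdf ynipq
Hunk 2: at line 6 remove [aew] add [adam,oco,pwrvj] -> 15 lines: bkf gxdou arnul iyzdg mzdnn wrnpq adam oco pwrvj rfxyx ldjwn tju vky cdf ynipq
Hunk 3: at line 2 remove [iyzdg] add [yoy] -> 15 lines: bkf gxdou arnul yoy mzdnn wrnpq adam oco pwrvj rfxyx ldjwn tju vky cdf ynipq
Hunk 4: at line 2 remove [arnul,yoy] add [jzp,tnigp] -> 15 lines: bkf gxdou jzp tnigp mzdnn wrnpq adam oco pwrvj rfxyx ldjwn tju vky cdf ynipq
Hunk 5: at line 9 remove [ldjwn] add [jvhp,thq] -> 16 lines: bkf gxdou jzp tnigp mzdnn wrnpq adam oco pwrvj rfxyx jvhp thq tju vky cdf ynipq
Hunk 6: at line 8 remove [pwrvj] add [cjq,azr] -> 17 lines: bkf gxdou jzp tnigp mzdnn wrnpq adam oco cjq azr rfxyx jvhp thq tju vky cdf ynipq
Final line 12: jvhp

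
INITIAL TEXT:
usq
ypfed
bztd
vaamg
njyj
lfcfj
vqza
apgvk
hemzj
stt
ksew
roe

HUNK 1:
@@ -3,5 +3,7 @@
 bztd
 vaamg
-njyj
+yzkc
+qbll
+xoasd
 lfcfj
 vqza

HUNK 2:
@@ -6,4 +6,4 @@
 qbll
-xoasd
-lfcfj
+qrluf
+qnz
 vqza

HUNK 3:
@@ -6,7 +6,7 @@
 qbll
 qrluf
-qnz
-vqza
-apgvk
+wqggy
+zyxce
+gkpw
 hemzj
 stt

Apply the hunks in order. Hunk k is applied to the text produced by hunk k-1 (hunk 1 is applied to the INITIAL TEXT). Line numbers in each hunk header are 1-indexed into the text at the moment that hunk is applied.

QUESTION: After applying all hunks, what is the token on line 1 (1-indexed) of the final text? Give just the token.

Answer: usq

Derivation:
Hunk 1: at line 3 remove [njyj] add [yzkc,qbll,xoasd] -> 14 lines: usq ypfed bztd vaamg yzkc qbll xoasd lfcfj vqza apgvk hemzj stt ksew roe
Hunk 2: at line 6 remove [xoasd,lfcfj] add [qrluf,qnz] -> 14 lines: usq ypfed bztd vaamg yzkc qbll qrluf qnz vqza apgvk hemzj stt ksew roe
Hunk 3: at line 6 remove [qnz,vqza,apgvk] add [wqggy,zyxce,gkpw] -> 14 lines: usq ypfed bztd vaamg yzkc qbll qrluf wqggy zyxce gkpw hemzj stt ksew roe
Final line 1: usq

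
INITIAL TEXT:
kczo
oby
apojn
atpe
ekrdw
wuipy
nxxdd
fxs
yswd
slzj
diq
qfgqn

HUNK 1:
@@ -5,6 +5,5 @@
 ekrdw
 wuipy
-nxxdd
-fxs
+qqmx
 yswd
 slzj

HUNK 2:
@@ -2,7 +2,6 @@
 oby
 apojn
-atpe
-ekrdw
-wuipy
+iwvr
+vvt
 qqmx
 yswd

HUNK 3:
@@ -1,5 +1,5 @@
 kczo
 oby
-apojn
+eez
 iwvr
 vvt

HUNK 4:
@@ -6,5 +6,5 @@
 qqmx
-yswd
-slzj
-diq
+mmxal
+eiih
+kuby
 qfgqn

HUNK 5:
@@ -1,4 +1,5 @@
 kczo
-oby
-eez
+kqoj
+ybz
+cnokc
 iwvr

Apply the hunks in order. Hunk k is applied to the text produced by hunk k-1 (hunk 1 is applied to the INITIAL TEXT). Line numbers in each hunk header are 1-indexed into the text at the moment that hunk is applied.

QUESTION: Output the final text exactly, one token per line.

Hunk 1: at line 5 remove [nxxdd,fxs] add [qqmx] -> 11 lines: kczo oby apojn atpe ekrdw wuipy qqmx yswd slzj diq qfgqn
Hunk 2: at line 2 remove [atpe,ekrdw,wuipy] add [iwvr,vvt] -> 10 lines: kczo oby apojn iwvr vvt qqmx yswd slzj diq qfgqn
Hunk 3: at line 1 remove [apojn] add [eez] -> 10 lines: kczo oby eez iwvr vvt qqmx yswd slzj diq qfgqn
Hunk 4: at line 6 remove [yswd,slzj,diq] add [mmxal,eiih,kuby] -> 10 lines: kczo oby eez iwvr vvt qqmx mmxal eiih kuby qfgqn
Hunk 5: at line 1 remove [oby,eez] add [kqoj,ybz,cnokc] -> 11 lines: kczo kqoj ybz cnokc iwvr vvt qqmx mmxal eiih kuby qfgqn

Answer: kczo
kqoj
ybz
cnokc
iwvr
vvt
qqmx
mmxal
eiih
kuby
qfgqn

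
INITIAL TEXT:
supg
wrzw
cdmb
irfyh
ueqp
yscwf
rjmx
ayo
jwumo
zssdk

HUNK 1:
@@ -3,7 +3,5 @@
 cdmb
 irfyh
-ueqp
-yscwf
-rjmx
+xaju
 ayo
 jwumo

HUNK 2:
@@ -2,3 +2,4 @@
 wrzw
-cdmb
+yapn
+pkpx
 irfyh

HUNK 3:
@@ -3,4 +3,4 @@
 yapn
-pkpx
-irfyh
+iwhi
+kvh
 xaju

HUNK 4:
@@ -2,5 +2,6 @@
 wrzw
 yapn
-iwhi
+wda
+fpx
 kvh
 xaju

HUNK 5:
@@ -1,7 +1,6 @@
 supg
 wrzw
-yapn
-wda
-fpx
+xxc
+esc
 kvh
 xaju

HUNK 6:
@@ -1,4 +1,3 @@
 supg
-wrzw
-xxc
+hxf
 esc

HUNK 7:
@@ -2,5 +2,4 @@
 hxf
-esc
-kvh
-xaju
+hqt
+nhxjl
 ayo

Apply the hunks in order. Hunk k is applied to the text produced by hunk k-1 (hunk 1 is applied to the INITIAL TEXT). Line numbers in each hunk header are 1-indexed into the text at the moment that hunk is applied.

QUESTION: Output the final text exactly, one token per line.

Answer: supg
hxf
hqt
nhxjl
ayo
jwumo
zssdk

Derivation:
Hunk 1: at line 3 remove [ueqp,yscwf,rjmx] add [xaju] -> 8 lines: supg wrzw cdmb irfyh xaju ayo jwumo zssdk
Hunk 2: at line 2 remove [cdmb] add [yapn,pkpx] -> 9 lines: supg wrzw yapn pkpx irfyh xaju ayo jwumo zssdk
Hunk 3: at line 3 remove [pkpx,irfyh] add [iwhi,kvh] -> 9 lines: supg wrzw yapn iwhi kvh xaju ayo jwumo zssdk
Hunk 4: at line 2 remove [iwhi] add [wda,fpx] -> 10 lines: supg wrzw yapn wda fpx kvh xaju ayo jwumo zssdk
Hunk 5: at line 1 remove [yapn,wda,fpx] add [xxc,esc] -> 9 lines: supg wrzw xxc esc kvh xaju ayo jwumo zssdk
Hunk 6: at line 1 remove [wrzw,xxc] add [hxf] -> 8 lines: supg hxf esc kvh xaju ayo jwumo zssdk
Hunk 7: at line 2 remove [esc,kvh,xaju] add [hqt,nhxjl] -> 7 lines: supg hxf hqt nhxjl ayo jwumo zssdk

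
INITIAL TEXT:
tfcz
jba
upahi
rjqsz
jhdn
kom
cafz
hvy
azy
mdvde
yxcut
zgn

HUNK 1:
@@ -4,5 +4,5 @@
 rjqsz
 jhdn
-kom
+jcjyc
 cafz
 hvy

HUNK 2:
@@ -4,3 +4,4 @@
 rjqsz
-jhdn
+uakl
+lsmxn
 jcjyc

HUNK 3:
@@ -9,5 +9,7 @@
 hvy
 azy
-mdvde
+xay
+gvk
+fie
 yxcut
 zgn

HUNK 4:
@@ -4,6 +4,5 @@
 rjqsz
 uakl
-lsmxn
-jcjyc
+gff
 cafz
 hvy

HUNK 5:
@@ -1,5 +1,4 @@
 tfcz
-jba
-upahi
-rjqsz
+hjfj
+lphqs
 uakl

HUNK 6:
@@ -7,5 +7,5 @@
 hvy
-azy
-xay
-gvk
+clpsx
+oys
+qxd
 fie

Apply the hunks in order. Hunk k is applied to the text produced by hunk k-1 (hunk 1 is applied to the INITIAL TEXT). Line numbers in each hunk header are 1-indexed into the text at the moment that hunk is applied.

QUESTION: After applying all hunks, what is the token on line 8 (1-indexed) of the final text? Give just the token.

Hunk 1: at line 4 remove [kom] add [jcjyc] -> 12 lines: tfcz jba upahi rjqsz jhdn jcjyc cafz hvy azy mdvde yxcut zgn
Hunk 2: at line 4 remove [jhdn] add [uakl,lsmxn] -> 13 lines: tfcz jba upahi rjqsz uakl lsmxn jcjyc cafz hvy azy mdvde yxcut zgn
Hunk 3: at line 9 remove [mdvde] add [xay,gvk,fie] -> 15 lines: tfcz jba upahi rjqsz uakl lsmxn jcjyc cafz hvy azy xay gvk fie yxcut zgn
Hunk 4: at line 4 remove [lsmxn,jcjyc] add [gff] -> 14 lines: tfcz jba upahi rjqsz uakl gff cafz hvy azy xay gvk fie yxcut zgn
Hunk 5: at line 1 remove [jba,upahi,rjqsz] add [hjfj,lphqs] -> 13 lines: tfcz hjfj lphqs uakl gff cafz hvy azy xay gvk fie yxcut zgn
Hunk 6: at line 7 remove [azy,xay,gvk] add [clpsx,oys,qxd] -> 13 lines: tfcz hjfj lphqs uakl gff cafz hvy clpsx oys qxd fie yxcut zgn
Final line 8: clpsx

Answer: clpsx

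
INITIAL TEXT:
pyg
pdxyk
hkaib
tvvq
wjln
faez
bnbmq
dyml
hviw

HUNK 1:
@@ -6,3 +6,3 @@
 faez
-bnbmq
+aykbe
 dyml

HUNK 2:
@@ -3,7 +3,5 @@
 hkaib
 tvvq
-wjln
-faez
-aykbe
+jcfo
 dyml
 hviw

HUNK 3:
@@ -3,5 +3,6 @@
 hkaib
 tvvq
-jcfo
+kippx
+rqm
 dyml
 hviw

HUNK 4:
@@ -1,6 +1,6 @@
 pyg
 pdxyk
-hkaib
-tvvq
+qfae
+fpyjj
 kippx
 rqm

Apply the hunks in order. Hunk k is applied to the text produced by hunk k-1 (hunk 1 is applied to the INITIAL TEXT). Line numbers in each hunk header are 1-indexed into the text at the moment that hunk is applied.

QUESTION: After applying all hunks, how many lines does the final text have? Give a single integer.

Hunk 1: at line 6 remove [bnbmq] add [aykbe] -> 9 lines: pyg pdxyk hkaib tvvq wjln faez aykbe dyml hviw
Hunk 2: at line 3 remove [wjln,faez,aykbe] add [jcfo] -> 7 lines: pyg pdxyk hkaib tvvq jcfo dyml hviw
Hunk 3: at line 3 remove [jcfo] add [kippx,rqm] -> 8 lines: pyg pdxyk hkaib tvvq kippx rqm dyml hviw
Hunk 4: at line 1 remove [hkaib,tvvq] add [qfae,fpyjj] -> 8 lines: pyg pdxyk qfae fpyjj kippx rqm dyml hviw
Final line count: 8

Answer: 8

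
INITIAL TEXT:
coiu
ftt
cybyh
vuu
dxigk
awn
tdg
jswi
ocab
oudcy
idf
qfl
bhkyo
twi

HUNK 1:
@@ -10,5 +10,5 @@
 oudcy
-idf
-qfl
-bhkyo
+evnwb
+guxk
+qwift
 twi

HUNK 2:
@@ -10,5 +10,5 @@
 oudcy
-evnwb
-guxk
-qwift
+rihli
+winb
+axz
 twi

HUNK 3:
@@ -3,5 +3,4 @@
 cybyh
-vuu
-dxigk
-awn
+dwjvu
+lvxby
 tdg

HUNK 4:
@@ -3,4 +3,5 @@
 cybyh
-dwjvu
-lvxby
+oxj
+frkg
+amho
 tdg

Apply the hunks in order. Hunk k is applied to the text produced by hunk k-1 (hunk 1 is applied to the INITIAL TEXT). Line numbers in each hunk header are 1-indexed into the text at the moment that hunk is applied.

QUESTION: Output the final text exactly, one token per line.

Hunk 1: at line 10 remove [idf,qfl,bhkyo] add [evnwb,guxk,qwift] -> 14 lines: coiu ftt cybyh vuu dxigk awn tdg jswi ocab oudcy evnwb guxk qwift twi
Hunk 2: at line 10 remove [evnwb,guxk,qwift] add [rihli,winb,axz] -> 14 lines: coiu ftt cybyh vuu dxigk awn tdg jswi ocab oudcy rihli winb axz twi
Hunk 3: at line 3 remove [vuu,dxigk,awn] add [dwjvu,lvxby] -> 13 lines: coiu ftt cybyh dwjvu lvxby tdg jswi ocab oudcy rihli winb axz twi
Hunk 4: at line 3 remove [dwjvu,lvxby] add [oxj,frkg,amho] -> 14 lines: coiu ftt cybyh oxj frkg amho tdg jswi ocab oudcy rihli winb axz twi

Answer: coiu
ftt
cybyh
oxj
frkg
amho
tdg
jswi
ocab
oudcy
rihli
winb
axz
twi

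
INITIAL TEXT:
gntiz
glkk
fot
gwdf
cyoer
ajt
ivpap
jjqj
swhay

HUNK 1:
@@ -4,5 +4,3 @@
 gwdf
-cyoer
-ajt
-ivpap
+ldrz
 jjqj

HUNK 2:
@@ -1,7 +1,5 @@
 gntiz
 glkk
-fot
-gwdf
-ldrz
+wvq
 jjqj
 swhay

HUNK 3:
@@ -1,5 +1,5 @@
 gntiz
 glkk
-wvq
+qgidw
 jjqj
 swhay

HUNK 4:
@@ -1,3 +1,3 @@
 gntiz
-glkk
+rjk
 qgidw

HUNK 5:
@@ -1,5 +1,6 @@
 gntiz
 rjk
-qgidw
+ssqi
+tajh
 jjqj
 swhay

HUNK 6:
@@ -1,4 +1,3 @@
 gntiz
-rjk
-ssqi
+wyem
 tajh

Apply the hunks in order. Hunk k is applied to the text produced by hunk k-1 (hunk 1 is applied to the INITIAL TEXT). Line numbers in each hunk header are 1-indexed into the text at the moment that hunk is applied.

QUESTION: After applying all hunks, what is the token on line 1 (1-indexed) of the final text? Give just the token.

Answer: gntiz

Derivation:
Hunk 1: at line 4 remove [cyoer,ajt,ivpap] add [ldrz] -> 7 lines: gntiz glkk fot gwdf ldrz jjqj swhay
Hunk 2: at line 1 remove [fot,gwdf,ldrz] add [wvq] -> 5 lines: gntiz glkk wvq jjqj swhay
Hunk 3: at line 1 remove [wvq] add [qgidw] -> 5 lines: gntiz glkk qgidw jjqj swhay
Hunk 4: at line 1 remove [glkk] add [rjk] -> 5 lines: gntiz rjk qgidw jjqj swhay
Hunk 5: at line 1 remove [qgidw] add [ssqi,tajh] -> 6 lines: gntiz rjk ssqi tajh jjqj swhay
Hunk 6: at line 1 remove [rjk,ssqi] add [wyem] -> 5 lines: gntiz wyem tajh jjqj swhay
Final line 1: gntiz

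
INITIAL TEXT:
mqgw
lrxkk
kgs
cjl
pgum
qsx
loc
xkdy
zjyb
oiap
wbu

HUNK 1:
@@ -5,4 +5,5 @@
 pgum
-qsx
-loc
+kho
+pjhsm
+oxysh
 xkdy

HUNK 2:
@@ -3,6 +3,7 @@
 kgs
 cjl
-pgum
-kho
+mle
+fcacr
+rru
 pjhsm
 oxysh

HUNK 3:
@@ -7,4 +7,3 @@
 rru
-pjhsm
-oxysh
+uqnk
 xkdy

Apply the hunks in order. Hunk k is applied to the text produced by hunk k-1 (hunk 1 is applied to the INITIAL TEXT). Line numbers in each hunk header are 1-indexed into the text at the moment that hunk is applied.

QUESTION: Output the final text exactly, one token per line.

Hunk 1: at line 5 remove [qsx,loc] add [kho,pjhsm,oxysh] -> 12 lines: mqgw lrxkk kgs cjl pgum kho pjhsm oxysh xkdy zjyb oiap wbu
Hunk 2: at line 3 remove [pgum,kho] add [mle,fcacr,rru] -> 13 lines: mqgw lrxkk kgs cjl mle fcacr rru pjhsm oxysh xkdy zjyb oiap wbu
Hunk 3: at line 7 remove [pjhsm,oxysh] add [uqnk] -> 12 lines: mqgw lrxkk kgs cjl mle fcacr rru uqnk xkdy zjyb oiap wbu

Answer: mqgw
lrxkk
kgs
cjl
mle
fcacr
rru
uqnk
xkdy
zjyb
oiap
wbu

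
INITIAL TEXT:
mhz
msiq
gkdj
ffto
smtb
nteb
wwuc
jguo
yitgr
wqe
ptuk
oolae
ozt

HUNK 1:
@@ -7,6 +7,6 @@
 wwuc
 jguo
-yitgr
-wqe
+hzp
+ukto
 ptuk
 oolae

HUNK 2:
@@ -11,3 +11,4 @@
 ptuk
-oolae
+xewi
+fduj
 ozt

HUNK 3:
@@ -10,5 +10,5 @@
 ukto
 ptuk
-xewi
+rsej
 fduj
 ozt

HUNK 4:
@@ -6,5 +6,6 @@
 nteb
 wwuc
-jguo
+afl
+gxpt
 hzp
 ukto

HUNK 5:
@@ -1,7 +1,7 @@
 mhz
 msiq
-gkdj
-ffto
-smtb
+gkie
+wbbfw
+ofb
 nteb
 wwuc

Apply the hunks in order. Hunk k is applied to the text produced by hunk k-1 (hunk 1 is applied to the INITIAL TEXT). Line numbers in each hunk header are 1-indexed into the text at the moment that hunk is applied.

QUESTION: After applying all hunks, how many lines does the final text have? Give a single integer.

Answer: 15

Derivation:
Hunk 1: at line 7 remove [yitgr,wqe] add [hzp,ukto] -> 13 lines: mhz msiq gkdj ffto smtb nteb wwuc jguo hzp ukto ptuk oolae ozt
Hunk 2: at line 11 remove [oolae] add [xewi,fduj] -> 14 lines: mhz msiq gkdj ffto smtb nteb wwuc jguo hzp ukto ptuk xewi fduj ozt
Hunk 3: at line 10 remove [xewi] add [rsej] -> 14 lines: mhz msiq gkdj ffto smtb nteb wwuc jguo hzp ukto ptuk rsej fduj ozt
Hunk 4: at line 6 remove [jguo] add [afl,gxpt] -> 15 lines: mhz msiq gkdj ffto smtb nteb wwuc afl gxpt hzp ukto ptuk rsej fduj ozt
Hunk 5: at line 1 remove [gkdj,ffto,smtb] add [gkie,wbbfw,ofb] -> 15 lines: mhz msiq gkie wbbfw ofb nteb wwuc afl gxpt hzp ukto ptuk rsej fduj ozt
Final line count: 15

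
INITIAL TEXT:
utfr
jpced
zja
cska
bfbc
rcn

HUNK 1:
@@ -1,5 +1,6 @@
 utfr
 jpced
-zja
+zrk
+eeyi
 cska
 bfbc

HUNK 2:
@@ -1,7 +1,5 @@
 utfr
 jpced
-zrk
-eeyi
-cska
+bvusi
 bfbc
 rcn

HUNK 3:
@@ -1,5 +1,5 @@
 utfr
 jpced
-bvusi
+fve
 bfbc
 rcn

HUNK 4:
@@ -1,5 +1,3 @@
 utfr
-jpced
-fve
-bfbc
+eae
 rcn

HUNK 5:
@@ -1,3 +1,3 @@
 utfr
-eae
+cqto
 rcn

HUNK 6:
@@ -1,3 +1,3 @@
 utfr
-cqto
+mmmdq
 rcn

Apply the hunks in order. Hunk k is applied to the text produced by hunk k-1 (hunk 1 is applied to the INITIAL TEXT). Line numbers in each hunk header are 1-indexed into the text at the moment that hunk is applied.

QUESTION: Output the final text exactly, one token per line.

Answer: utfr
mmmdq
rcn

Derivation:
Hunk 1: at line 1 remove [zja] add [zrk,eeyi] -> 7 lines: utfr jpced zrk eeyi cska bfbc rcn
Hunk 2: at line 1 remove [zrk,eeyi,cska] add [bvusi] -> 5 lines: utfr jpced bvusi bfbc rcn
Hunk 3: at line 1 remove [bvusi] add [fve] -> 5 lines: utfr jpced fve bfbc rcn
Hunk 4: at line 1 remove [jpced,fve,bfbc] add [eae] -> 3 lines: utfr eae rcn
Hunk 5: at line 1 remove [eae] add [cqto] -> 3 lines: utfr cqto rcn
Hunk 6: at line 1 remove [cqto] add [mmmdq] -> 3 lines: utfr mmmdq rcn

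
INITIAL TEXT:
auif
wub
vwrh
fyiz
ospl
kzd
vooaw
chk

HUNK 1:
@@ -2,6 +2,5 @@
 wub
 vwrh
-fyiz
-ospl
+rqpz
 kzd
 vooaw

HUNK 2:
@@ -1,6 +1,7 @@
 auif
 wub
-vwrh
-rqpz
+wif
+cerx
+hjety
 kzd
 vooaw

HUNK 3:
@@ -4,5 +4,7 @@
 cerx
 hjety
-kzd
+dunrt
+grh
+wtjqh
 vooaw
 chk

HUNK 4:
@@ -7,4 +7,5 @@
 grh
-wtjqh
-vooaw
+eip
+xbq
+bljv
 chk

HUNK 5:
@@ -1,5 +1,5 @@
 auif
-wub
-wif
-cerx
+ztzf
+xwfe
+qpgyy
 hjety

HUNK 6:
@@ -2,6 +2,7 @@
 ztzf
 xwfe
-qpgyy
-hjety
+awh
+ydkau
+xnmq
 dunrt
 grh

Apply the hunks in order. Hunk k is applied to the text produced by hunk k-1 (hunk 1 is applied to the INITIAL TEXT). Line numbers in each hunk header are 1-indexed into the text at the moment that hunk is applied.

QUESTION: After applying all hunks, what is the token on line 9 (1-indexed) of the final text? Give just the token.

Hunk 1: at line 2 remove [fyiz,ospl] add [rqpz] -> 7 lines: auif wub vwrh rqpz kzd vooaw chk
Hunk 2: at line 1 remove [vwrh,rqpz] add [wif,cerx,hjety] -> 8 lines: auif wub wif cerx hjety kzd vooaw chk
Hunk 3: at line 4 remove [kzd] add [dunrt,grh,wtjqh] -> 10 lines: auif wub wif cerx hjety dunrt grh wtjqh vooaw chk
Hunk 4: at line 7 remove [wtjqh,vooaw] add [eip,xbq,bljv] -> 11 lines: auif wub wif cerx hjety dunrt grh eip xbq bljv chk
Hunk 5: at line 1 remove [wub,wif,cerx] add [ztzf,xwfe,qpgyy] -> 11 lines: auif ztzf xwfe qpgyy hjety dunrt grh eip xbq bljv chk
Hunk 6: at line 2 remove [qpgyy,hjety] add [awh,ydkau,xnmq] -> 12 lines: auif ztzf xwfe awh ydkau xnmq dunrt grh eip xbq bljv chk
Final line 9: eip

Answer: eip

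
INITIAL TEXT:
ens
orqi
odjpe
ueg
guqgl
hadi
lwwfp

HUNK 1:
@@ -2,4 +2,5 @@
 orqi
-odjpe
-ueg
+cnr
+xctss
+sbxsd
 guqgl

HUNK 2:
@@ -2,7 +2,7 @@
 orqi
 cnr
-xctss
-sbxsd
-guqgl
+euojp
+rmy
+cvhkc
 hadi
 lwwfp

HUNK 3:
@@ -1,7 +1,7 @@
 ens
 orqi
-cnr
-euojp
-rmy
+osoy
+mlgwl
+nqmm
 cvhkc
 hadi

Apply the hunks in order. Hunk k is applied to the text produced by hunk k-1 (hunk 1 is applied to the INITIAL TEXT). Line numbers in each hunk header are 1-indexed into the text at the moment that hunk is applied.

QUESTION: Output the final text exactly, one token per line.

Hunk 1: at line 2 remove [odjpe,ueg] add [cnr,xctss,sbxsd] -> 8 lines: ens orqi cnr xctss sbxsd guqgl hadi lwwfp
Hunk 2: at line 2 remove [xctss,sbxsd,guqgl] add [euojp,rmy,cvhkc] -> 8 lines: ens orqi cnr euojp rmy cvhkc hadi lwwfp
Hunk 3: at line 1 remove [cnr,euojp,rmy] add [osoy,mlgwl,nqmm] -> 8 lines: ens orqi osoy mlgwl nqmm cvhkc hadi lwwfp

Answer: ens
orqi
osoy
mlgwl
nqmm
cvhkc
hadi
lwwfp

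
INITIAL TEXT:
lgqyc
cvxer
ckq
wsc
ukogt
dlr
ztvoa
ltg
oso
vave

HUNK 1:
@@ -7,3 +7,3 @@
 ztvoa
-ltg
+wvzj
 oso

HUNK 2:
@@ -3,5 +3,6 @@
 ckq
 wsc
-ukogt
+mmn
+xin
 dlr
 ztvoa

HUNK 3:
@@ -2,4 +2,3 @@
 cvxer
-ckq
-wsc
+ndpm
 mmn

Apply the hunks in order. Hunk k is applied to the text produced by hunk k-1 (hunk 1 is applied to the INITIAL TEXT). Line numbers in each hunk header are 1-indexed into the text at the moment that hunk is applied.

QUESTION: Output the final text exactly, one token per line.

Answer: lgqyc
cvxer
ndpm
mmn
xin
dlr
ztvoa
wvzj
oso
vave

Derivation:
Hunk 1: at line 7 remove [ltg] add [wvzj] -> 10 lines: lgqyc cvxer ckq wsc ukogt dlr ztvoa wvzj oso vave
Hunk 2: at line 3 remove [ukogt] add [mmn,xin] -> 11 lines: lgqyc cvxer ckq wsc mmn xin dlr ztvoa wvzj oso vave
Hunk 3: at line 2 remove [ckq,wsc] add [ndpm] -> 10 lines: lgqyc cvxer ndpm mmn xin dlr ztvoa wvzj oso vave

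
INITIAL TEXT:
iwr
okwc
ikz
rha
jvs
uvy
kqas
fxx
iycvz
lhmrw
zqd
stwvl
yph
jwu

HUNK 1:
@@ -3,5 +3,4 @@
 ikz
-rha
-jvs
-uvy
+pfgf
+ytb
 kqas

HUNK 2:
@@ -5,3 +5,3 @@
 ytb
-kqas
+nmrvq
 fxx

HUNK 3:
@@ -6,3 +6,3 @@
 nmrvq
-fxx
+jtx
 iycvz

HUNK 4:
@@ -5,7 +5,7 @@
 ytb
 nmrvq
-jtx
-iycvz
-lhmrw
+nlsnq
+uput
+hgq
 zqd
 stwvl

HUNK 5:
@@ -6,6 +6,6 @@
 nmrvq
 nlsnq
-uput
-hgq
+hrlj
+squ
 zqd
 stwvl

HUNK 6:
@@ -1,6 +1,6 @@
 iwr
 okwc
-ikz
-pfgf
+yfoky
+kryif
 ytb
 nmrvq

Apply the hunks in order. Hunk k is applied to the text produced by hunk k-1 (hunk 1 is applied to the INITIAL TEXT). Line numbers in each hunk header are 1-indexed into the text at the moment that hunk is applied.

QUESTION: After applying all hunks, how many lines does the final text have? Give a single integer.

Hunk 1: at line 3 remove [rha,jvs,uvy] add [pfgf,ytb] -> 13 lines: iwr okwc ikz pfgf ytb kqas fxx iycvz lhmrw zqd stwvl yph jwu
Hunk 2: at line 5 remove [kqas] add [nmrvq] -> 13 lines: iwr okwc ikz pfgf ytb nmrvq fxx iycvz lhmrw zqd stwvl yph jwu
Hunk 3: at line 6 remove [fxx] add [jtx] -> 13 lines: iwr okwc ikz pfgf ytb nmrvq jtx iycvz lhmrw zqd stwvl yph jwu
Hunk 4: at line 5 remove [jtx,iycvz,lhmrw] add [nlsnq,uput,hgq] -> 13 lines: iwr okwc ikz pfgf ytb nmrvq nlsnq uput hgq zqd stwvl yph jwu
Hunk 5: at line 6 remove [uput,hgq] add [hrlj,squ] -> 13 lines: iwr okwc ikz pfgf ytb nmrvq nlsnq hrlj squ zqd stwvl yph jwu
Hunk 6: at line 1 remove [ikz,pfgf] add [yfoky,kryif] -> 13 lines: iwr okwc yfoky kryif ytb nmrvq nlsnq hrlj squ zqd stwvl yph jwu
Final line count: 13

Answer: 13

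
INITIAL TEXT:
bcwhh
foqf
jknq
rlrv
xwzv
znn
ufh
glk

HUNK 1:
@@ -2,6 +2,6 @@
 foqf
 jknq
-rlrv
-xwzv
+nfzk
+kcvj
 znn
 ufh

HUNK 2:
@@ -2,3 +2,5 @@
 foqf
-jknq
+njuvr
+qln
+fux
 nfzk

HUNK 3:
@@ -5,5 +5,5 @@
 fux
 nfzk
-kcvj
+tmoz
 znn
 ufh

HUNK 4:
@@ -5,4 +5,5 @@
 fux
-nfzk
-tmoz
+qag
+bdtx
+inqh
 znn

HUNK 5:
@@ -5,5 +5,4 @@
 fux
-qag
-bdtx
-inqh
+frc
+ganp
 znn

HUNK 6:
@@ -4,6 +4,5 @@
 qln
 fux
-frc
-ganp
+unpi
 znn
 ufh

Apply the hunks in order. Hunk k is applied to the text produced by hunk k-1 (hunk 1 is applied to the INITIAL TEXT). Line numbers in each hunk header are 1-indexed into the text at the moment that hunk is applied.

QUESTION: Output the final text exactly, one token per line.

Hunk 1: at line 2 remove [rlrv,xwzv] add [nfzk,kcvj] -> 8 lines: bcwhh foqf jknq nfzk kcvj znn ufh glk
Hunk 2: at line 2 remove [jknq] add [njuvr,qln,fux] -> 10 lines: bcwhh foqf njuvr qln fux nfzk kcvj znn ufh glk
Hunk 3: at line 5 remove [kcvj] add [tmoz] -> 10 lines: bcwhh foqf njuvr qln fux nfzk tmoz znn ufh glk
Hunk 4: at line 5 remove [nfzk,tmoz] add [qag,bdtx,inqh] -> 11 lines: bcwhh foqf njuvr qln fux qag bdtx inqh znn ufh glk
Hunk 5: at line 5 remove [qag,bdtx,inqh] add [frc,ganp] -> 10 lines: bcwhh foqf njuvr qln fux frc ganp znn ufh glk
Hunk 6: at line 4 remove [frc,ganp] add [unpi] -> 9 lines: bcwhh foqf njuvr qln fux unpi znn ufh glk

Answer: bcwhh
foqf
njuvr
qln
fux
unpi
znn
ufh
glk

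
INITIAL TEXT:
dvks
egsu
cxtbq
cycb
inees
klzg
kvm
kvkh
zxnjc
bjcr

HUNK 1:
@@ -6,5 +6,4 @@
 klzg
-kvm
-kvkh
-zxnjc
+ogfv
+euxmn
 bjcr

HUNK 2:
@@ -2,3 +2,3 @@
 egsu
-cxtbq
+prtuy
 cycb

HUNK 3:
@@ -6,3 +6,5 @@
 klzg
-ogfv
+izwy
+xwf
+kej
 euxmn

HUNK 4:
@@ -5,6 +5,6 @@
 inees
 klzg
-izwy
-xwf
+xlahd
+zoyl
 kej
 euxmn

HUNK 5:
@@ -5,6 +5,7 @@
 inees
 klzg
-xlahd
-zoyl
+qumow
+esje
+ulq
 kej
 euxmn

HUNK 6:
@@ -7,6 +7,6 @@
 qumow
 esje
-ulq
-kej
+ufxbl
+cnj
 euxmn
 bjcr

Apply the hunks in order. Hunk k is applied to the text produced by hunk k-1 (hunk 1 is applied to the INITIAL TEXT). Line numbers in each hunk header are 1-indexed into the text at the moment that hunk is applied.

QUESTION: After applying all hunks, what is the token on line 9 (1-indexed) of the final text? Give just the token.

Hunk 1: at line 6 remove [kvm,kvkh,zxnjc] add [ogfv,euxmn] -> 9 lines: dvks egsu cxtbq cycb inees klzg ogfv euxmn bjcr
Hunk 2: at line 2 remove [cxtbq] add [prtuy] -> 9 lines: dvks egsu prtuy cycb inees klzg ogfv euxmn bjcr
Hunk 3: at line 6 remove [ogfv] add [izwy,xwf,kej] -> 11 lines: dvks egsu prtuy cycb inees klzg izwy xwf kej euxmn bjcr
Hunk 4: at line 5 remove [izwy,xwf] add [xlahd,zoyl] -> 11 lines: dvks egsu prtuy cycb inees klzg xlahd zoyl kej euxmn bjcr
Hunk 5: at line 5 remove [xlahd,zoyl] add [qumow,esje,ulq] -> 12 lines: dvks egsu prtuy cycb inees klzg qumow esje ulq kej euxmn bjcr
Hunk 6: at line 7 remove [ulq,kej] add [ufxbl,cnj] -> 12 lines: dvks egsu prtuy cycb inees klzg qumow esje ufxbl cnj euxmn bjcr
Final line 9: ufxbl

Answer: ufxbl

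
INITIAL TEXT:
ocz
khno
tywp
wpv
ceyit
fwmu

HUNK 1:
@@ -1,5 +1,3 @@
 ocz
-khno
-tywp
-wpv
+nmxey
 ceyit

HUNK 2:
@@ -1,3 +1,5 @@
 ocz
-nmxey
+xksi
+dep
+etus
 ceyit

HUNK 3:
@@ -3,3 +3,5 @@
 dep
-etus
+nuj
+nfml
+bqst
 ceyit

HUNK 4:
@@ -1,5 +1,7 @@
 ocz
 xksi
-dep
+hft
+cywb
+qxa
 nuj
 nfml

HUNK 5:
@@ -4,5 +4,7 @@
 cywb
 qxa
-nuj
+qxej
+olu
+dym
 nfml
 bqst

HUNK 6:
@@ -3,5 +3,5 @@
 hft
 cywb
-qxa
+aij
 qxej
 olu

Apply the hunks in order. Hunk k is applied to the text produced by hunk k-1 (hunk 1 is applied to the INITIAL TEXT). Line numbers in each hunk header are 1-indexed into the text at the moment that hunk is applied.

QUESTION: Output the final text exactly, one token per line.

Hunk 1: at line 1 remove [khno,tywp,wpv] add [nmxey] -> 4 lines: ocz nmxey ceyit fwmu
Hunk 2: at line 1 remove [nmxey] add [xksi,dep,etus] -> 6 lines: ocz xksi dep etus ceyit fwmu
Hunk 3: at line 3 remove [etus] add [nuj,nfml,bqst] -> 8 lines: ocz xksi dep nuj nfml bqst ceyit fwmu
Hunk 4: at line 1 remove [dep] add [hft,cywb,qxa] -> 10 lines: ocz xksi hft cywb qxa nuj nfml bqst ceyit fwmu
Hunk 5: at line 4 remove [nuj] add [qxej,olu,dym] -> 12 lines: ocz xksi hft cywb qxa qxej olu dym nfml bqst ceyit fwmu
Hunk 6: at line 3 remove [qxa] add [aij] -> 12 lines: ocz xksi hft cywb aij qxej olu dym nfml bqst ceyit fwmu

Answer: ocz
xksi
hft
cywb
aij
qxej
olu
dym
nfml
bqst
ceyit
fwmu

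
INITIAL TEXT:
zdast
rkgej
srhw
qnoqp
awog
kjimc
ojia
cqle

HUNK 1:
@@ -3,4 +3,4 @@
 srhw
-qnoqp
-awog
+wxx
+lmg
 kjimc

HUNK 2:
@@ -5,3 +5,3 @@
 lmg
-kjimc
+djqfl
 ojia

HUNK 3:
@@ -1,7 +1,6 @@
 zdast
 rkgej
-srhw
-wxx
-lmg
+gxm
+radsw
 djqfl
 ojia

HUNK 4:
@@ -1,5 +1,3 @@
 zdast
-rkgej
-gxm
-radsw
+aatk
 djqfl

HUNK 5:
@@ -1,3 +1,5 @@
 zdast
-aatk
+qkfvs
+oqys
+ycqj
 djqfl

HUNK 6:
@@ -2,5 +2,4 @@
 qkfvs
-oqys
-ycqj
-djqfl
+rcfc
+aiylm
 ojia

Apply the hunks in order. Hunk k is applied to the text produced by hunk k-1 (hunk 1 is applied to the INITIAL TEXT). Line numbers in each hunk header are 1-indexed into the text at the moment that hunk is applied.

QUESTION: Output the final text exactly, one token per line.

Answer: zdast
qkfvs
rcfc
aiylm
ojia
cqle

Derivation:
Hunk 1: at line 3 remove [qnoqp,awog] add [wxx,lmg] -> 8 lines: zdast rkgej srhw wxx lmg kjimc ojia cqle
Hunk 2: at line 5 remove [kjimc] add [djqfl] -> 8 lines: zdast rkgej srhw wxx lmg djqfl ojia cqle
Hunk 3: at line 1 remove [srhw,wxx,lmg] add [gxm,radsw] -> 7 lines: zdast rkgej gxm radsw djqfl ojia cqle
Hunk 4: at line 1 remove [rkgej,gxm,radsw] add [aatk] -> 5 lines: zdast aatk djqfl ojia cqle
Hunk 5: at line 1 remove [aatk] add [qkfvs,oqys,ycqj] -> 7 lines: zdast qkfvs oqys ycqj djqfl ojia cqle
Hunk 6: at line 2 remove [oqys,ycqj,djqfl] add [rcfc,aiylm] -> 6 lines: zdast qkfvs rcfc aiylm ojia cqle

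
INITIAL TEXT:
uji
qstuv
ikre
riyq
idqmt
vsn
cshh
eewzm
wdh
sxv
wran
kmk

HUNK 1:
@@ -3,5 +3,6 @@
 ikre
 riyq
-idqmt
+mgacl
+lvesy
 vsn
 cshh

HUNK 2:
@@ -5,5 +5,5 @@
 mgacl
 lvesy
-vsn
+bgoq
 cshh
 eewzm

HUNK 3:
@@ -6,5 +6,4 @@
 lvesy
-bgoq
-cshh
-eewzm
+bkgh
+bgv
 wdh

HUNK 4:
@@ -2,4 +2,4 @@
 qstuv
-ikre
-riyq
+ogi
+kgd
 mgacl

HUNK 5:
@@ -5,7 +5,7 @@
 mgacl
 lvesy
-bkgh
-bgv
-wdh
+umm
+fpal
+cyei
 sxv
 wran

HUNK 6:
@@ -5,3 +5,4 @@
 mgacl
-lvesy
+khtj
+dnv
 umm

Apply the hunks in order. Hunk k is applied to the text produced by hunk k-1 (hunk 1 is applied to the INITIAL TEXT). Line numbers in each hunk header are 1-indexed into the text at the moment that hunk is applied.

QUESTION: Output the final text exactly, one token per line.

Answer: uji
qstuv
ogi
kgd
mgacl
khtj
dnv
umm
fpal
cyei
sxv
wran
kmk

Derivation:
Hunk 1: at line 3 remove [idqmt] add [mgacl,lvesy] -> 13 lines: uji qstuv ikre riyq mgacl lvesy vsn cshh eewzm wdh sxv wran kmk
Hunk 2: at line 5 remove [vsn] add [bgoq] -> 13 lines: uji qstuv ikre riyq mgacl lvesy bgoq cshh eewzm wdh sxv wran kmk
Hunk 3: at line 6 remove [bgoq,cshh,eewzm] add [bkgh,bgv] -> 12 lines: uji qstuv ikre riyq mgacl lvesy bkgh bgv wdh sxv wran kmk
Hunk 4: at line 2 remove [ikre,riyq] add [ogi,kgd] -> 12 lines: uji qstuv ogi kgd mgacl lvesy bkgh bgv wdh sxv wran kmk
Hunk 5: at line 5 remove [bkgh,bgv,wdh] add [umm,fpal,cyei] -> 12 lines: uji qstuv ogi kgd mgacl lvesy umm fpal cyei sxv wran kmk
Hunk 6: at line 5 remove [lvesy] add [khtj,dnv] -> 13 lines: uji qstuv ogi kgd mgacl khtj dnv umm fpal cyei sxv wran kmk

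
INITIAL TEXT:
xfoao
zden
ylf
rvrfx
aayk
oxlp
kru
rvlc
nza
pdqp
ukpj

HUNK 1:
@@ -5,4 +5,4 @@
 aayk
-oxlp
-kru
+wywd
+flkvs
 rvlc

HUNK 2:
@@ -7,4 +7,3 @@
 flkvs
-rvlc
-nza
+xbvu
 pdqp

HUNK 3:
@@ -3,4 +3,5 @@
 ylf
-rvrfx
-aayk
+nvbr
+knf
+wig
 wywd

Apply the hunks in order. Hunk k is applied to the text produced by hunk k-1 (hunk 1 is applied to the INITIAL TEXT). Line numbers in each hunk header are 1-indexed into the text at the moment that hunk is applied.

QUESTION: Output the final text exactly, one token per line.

Hunk 1: at line 5 remove [oxlp,kru] add [wywd,flkvs] -> 11 lines: xfoao zden ylf rvrfx aayk wywd flkvs rvlc nza pdqp ukpj
Hunk 2: at line 7 remove [rvlc,nza] add [xbvu] -> 10 lines: xfoao zden ylf rvrfx aayk wywd flkvs xbvu pdqp ukpj
Hunk 3: at line 3 remove [rvrfx,aayk] add [nvbr,knf,wig] -> 11 lines: xfoao zden ylf nvbr knf wig wywd flkvs xbvu pdqp ukpj

Answer: xfoao
zden
ylf
nvbr
knf
wig
wywd
flkvs
xbvu
pdqp
ukpj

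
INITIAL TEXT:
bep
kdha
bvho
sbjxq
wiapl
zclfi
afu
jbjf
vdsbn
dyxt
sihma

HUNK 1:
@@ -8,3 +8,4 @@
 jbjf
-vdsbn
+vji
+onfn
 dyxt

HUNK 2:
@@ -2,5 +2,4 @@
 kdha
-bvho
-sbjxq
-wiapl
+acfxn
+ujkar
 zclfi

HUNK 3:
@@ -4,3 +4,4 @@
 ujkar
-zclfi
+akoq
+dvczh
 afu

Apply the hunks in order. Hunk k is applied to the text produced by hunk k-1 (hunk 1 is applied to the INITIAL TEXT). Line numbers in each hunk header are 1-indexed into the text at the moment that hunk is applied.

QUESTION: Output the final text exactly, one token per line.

Hunk 1: at line 8 remove [vdsbn] add [vji,onfn] -> 12 lines: bep kdha bvho sbjxq wiapl zclfi afu jbjf vji onfn dyxt sihma
Hunk 2: at line 2 remove [bvho,sbjxq,wiapl] add [acfxn,ujkar] -> 11 lines: bep kdha acfxn ujkar zclfi afu jbjf vji onfn dyxt sihma
Hunk 3: at line 4 remove [zclfi] add [akoq,dvczh] -> 12 lines: bep kdha acfxn ujkar akoq dvczh afu jbjf vji onfn dyxt sihma

Answer: bep
kdha
acfxn
ujkar
akoq
dvczh
afu
jbjf
vji
onfn
dyxt
sihma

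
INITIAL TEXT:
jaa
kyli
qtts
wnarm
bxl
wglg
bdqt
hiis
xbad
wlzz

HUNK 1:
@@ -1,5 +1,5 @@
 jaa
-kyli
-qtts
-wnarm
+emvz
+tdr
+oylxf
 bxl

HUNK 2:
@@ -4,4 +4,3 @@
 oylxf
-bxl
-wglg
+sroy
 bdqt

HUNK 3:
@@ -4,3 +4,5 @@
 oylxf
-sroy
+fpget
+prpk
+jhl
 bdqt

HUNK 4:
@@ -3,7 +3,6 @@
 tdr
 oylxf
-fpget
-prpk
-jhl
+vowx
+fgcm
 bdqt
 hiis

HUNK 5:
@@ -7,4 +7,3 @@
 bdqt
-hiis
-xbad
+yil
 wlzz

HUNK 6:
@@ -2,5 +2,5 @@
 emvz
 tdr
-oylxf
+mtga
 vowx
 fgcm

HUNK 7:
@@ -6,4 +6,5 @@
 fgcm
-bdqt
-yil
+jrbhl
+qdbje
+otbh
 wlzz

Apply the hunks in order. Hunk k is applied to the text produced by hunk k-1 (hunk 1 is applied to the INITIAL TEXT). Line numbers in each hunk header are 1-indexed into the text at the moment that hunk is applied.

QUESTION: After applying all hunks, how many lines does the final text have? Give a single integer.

Answer: 10

Derivation:
Hunk 1: at line 1 remove [kyli,qtts,wnarm] add [emvz,tdr,oylxf] -> 10 lines: jaa emvz tdr oylxf bxl wglg bdqt hiis xbad wlzz
Hunk 2: at line 4 remove [bxl,wglg] add [sroy] -> 9 lines: jaa emvz tdr oylxf sroy bdqt hiis xbad wlzz
Hunk 3: at line 4 remove [sroy] add [fpget,prpk,jhl] -> 11 lines: jaa emvz tdr oylxf fpget prpk jhl bdqt hiis xbad wlzz
Hunk 4: at line 3 remove [fpget,prpk,jhl] add [vowx,fgcm] -> 10 lines: jaa emvz tdr oylxf vowx fgcm bdqt hiis xbad wlzz
Hunk 5: at line 7 remove [hiis,xbad] add [yil] -> 9 lines: jaa emvz tdr oylxf vowx fgcm bdqt yil wlzz
Hunk 6: at line 2 remove [oylxf] add [mtga] -> 9 lines: jaa emvz tdr mtga vowx fgcm bdqt yil wlzz
Hunk 7: at line 6 remove [bdqt,yil] add [jrbhl,qdbje,otbh] -> 10 lines: jaa emvz tdr mtga vowx fgcm jrbhl qdbje otbh wlzz
Final line count: 10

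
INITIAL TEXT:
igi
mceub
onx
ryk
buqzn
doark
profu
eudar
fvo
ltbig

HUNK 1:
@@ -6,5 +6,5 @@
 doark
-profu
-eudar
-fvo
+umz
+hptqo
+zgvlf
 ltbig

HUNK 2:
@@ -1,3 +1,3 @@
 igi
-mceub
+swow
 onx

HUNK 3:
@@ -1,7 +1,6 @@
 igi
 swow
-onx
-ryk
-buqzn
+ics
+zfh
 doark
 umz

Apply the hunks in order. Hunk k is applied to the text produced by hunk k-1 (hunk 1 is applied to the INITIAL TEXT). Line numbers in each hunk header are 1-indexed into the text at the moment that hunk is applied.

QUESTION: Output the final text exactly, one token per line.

Hunk 1: at line 6 remove [profu,eudar,fvo] add [umz,hptqo,zgvlf] -> 10 lines: igi mceub onx ryk buqzn doark umz hptqo zgvlf ltbig
Hunk 2: at line 1 remove [mceub] add [swow] -> 10 lines: igi swow onx ryk buqzn doark umz hptqo zgvlf ltbig
Hunk 3: at line 1 remove [onx,ryk,buqzn] add [ics,zfh] -> 9 lines: igi swow ics zfh doark umz hptqo zgvlf ltbig

Answer: igi
swow
ics
zfh
doark
umz
hptqo
zgvlf
ltbig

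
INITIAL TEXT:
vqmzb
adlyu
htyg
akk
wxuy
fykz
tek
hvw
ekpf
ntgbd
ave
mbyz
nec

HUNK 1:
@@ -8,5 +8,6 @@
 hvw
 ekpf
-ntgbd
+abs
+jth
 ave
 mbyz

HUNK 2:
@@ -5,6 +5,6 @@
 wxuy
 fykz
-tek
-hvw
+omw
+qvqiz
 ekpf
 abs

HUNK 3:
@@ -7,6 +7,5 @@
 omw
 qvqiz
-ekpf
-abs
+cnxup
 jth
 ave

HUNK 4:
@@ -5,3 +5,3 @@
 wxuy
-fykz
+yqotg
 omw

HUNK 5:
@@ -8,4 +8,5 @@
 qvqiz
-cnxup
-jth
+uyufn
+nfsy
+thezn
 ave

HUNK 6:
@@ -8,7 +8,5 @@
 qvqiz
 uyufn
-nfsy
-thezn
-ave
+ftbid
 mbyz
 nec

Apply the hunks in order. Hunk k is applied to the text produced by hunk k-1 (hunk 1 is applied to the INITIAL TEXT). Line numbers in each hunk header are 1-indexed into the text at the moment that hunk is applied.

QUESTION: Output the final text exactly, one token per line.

Hunk 1: at line 8 remove [ntgbd] add [abs,jth] -> 14 lines: vqmzb adlyu htyg akk wxuy fykz tek hvw ekpf abs jth ave mbyz nec
Hunk 2: at line 5 remove [tek,hvw] add [omw,qvqiz] -> 14 lines: vqmzb adlyu htyg akk wxuy fykz omw qvqiz ekpf abs jth ave mbyz nec
Hunk 3: at line 7 remove [ekpf,abs] add [cnxup] -> 13 lines: vqmzb adlyu htyg akk wxuy fykz omw qvqiz cnxup jth ave mbyz nec
Hunk 4: at line 5 remove [fykz] add [yqotg] -> 13 lines: vqmzb adlyu htyg akk wxuy yqotg omw qvqiz cnxup jth ave mbyz nec
Hunk 5: at line 8 remove [cnxup,jth] add [uyufn,nfsy,thezn] -> 14 lines: vqmzb adlyu htyg akk wxuy yqotg omw qvqiz uyufn nfsy thezn ave mbyz nec
Hunk 6: at line 8 remove [nfsy,thezn,ave] add [ftbid] -> 12 lines: vqmzb adlyu htyg akk wxuy yqotg omw qvqiz uyufn ftbid mbyz nec

Answer: vqmzb
adlyu
htyg
akk
wxuy
yqotg
omw
qvqiz
uyufn
ftbid
mbyz
nec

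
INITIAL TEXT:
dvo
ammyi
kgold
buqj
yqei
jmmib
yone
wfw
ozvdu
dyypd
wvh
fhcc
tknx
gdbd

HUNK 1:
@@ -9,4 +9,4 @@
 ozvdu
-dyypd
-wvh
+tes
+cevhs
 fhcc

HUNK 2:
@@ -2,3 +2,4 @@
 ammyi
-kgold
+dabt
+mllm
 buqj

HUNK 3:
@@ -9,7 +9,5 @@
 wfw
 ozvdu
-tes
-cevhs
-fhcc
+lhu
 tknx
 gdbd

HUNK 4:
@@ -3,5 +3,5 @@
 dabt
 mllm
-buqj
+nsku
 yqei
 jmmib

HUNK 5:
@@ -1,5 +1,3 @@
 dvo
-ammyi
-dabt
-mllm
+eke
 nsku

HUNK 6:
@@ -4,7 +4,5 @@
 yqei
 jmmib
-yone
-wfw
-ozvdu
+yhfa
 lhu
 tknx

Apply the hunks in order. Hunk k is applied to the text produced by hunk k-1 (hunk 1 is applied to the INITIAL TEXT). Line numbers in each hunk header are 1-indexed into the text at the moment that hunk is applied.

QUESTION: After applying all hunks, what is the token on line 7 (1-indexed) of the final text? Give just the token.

Hunk 1: at line 9 remove [dyypd,wvh] add [tes,cevhs] -> 14 lines: dvo ammyi kgold buqj yqei jmmib yone wfw ozvdu tes cevhs fhcc tknx gdbd
Hunk 2: at line 2 remove [kgold] add [dabt,mllm] -> 15 lines: dvo ammyi dabt mllm buqj yqei jmmib yone wfw ozvdu tes cevhs fhcc tknx gdbd
Hunk 3: at line 9 remove [tes,cevhs,fhcc] add [lhu] -> 13 lines: dvo ammyi dabt mllm buqj yqei jmmib yone wfw ozvdu lhu tknx gdbd
Hunk 4: at line 3 remove [buqj] add [nsku] -> 13 lines: dvo ammyi dabt mllm nsku yqei jmmib yone wfw ozvdu lhu tknx gdbd
Hunk 5: at line 1 remove [ammyi,dabt,mllm] add [eke] -> 11 lines: dvo eke nsku yqei jmmib yone wfw ozvdu lhu tknx gdbd
Hunk 6: at line 4 remove [yone,wfw,ozvdu] add [yhfa] -> 9 lines: dvo eke nsku yqei jmmib yhfa lhu tknx gdbd
Final line 7: lhu

Answer: lhu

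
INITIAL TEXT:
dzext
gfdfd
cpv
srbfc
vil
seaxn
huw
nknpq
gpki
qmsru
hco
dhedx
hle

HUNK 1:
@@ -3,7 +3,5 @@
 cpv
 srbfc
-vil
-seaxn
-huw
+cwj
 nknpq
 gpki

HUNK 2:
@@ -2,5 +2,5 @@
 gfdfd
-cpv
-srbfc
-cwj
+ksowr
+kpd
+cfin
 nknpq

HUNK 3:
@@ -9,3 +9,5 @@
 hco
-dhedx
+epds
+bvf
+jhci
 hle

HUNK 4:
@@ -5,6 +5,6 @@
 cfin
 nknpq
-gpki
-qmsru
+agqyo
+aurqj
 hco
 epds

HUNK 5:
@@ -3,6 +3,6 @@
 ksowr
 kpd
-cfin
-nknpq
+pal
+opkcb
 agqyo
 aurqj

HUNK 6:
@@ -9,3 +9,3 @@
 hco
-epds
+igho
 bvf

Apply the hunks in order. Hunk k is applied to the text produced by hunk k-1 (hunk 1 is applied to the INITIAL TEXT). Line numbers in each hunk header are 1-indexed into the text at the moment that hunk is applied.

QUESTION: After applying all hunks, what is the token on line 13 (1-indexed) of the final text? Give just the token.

Answer: hle

Derivation:
Hunk 1: at line 3 remove [vil,seaxn,huw] add [cwj] -> 11 lines: dzext gfdfd cpv srbfc cwj nknpq gpki qmsru hco dhedx hle
Hunk 2: at line 2 remove [cpv,srbfc,cwj] add [ksowr,kpd,cfin] -> 11 lines: dzext gfdfd ksowr kpd cfin nknpq gpki qmsru hco dhedx hle
Hunk 3: at line 9 remove [dhedx] add [epds,bvf,jhci] -> 13 lines: dzext gfdfd ksowr kpd cfin nknpq gpki qmsru hco epds bvf jhci hle
Hunk 4: at line 5 remove [gpki,qmsru] add [agqyo,aurqj] -> 13 lines: dzext gfdfd ksowr kpd cfin nknpq agqyo aurqj hco epds bvf jhci hle
Hunk 5: at line 3 remove [cfin,nknpq] add [pal,opkcb] -> 13 lines: dzext gfdfd ksowr kpd pal opkcb agqyo aurqj hco epds bvf jhci hle
Hunk 6: at line 9 remove [epds] add [igho] -> 13 lines: dzext gfdfd ksowr kpd pal opkcb agqyo aurqj hco igho bvf jhci hle
Final line 13: hle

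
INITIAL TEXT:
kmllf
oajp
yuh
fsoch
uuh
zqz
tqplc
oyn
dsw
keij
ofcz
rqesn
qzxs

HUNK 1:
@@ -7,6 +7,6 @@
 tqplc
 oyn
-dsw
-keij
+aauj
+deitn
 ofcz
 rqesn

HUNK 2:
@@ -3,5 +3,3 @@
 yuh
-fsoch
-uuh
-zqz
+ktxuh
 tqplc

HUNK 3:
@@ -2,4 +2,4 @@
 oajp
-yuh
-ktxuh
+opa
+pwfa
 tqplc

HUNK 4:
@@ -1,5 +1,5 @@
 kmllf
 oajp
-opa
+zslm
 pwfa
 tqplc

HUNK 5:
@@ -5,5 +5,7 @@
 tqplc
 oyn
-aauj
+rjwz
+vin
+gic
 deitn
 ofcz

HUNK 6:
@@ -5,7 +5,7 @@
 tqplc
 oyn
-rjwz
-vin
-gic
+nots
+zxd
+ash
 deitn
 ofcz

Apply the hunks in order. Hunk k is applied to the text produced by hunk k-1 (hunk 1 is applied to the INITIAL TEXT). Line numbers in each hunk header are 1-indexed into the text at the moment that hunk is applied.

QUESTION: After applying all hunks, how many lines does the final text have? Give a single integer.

Answer: 13

Derivation:
Hunk 1: at line 7 remove [dsw,keij] add [aauj,deitn] -> 13 lines: kmllf oajp yuh fsoch uuh zqz tqplc oyn aauj deitn ofcz rqesn qzxs
Hunk 2: at line 3 remove [fsoch,uuh,zqz] add [ktxuh] -> 11 lines: kmllf oajp yuh ktxuh tqplc oyn aauj deitn ofcz rqesn qzxs
Hunk 3: at line 2 remove [yuh,ktxuh] add [opa,pwfa] -> 11 lines: kmllf oajp opa pwfa tqplc oyn aauj deitn ofcz rqesn qzxs
Hunk 4: at line 1 remove [opa] add [zslm] -> 11 lines: kmllf oajp zslm pwfa tqplc oyn aauj deitn ofcz rqesn qzxs
Hunk 5: at line 5 remove [aauj] add [rjwz,vin,gic] -> 13 lines: kmllf oajp zslm pwfa tqplc oyn rjwz vin gic deitn ofcz rqesn qzxs
Hunk 6: at line 5 remove [rjwz,vin,gic] add [nots,zxd,ash] -> 13 lines: kmllf oajp zslm pwfa tqplc oyn nots zxd ash deitn ofcz rqesn qzxs
Final line count: 13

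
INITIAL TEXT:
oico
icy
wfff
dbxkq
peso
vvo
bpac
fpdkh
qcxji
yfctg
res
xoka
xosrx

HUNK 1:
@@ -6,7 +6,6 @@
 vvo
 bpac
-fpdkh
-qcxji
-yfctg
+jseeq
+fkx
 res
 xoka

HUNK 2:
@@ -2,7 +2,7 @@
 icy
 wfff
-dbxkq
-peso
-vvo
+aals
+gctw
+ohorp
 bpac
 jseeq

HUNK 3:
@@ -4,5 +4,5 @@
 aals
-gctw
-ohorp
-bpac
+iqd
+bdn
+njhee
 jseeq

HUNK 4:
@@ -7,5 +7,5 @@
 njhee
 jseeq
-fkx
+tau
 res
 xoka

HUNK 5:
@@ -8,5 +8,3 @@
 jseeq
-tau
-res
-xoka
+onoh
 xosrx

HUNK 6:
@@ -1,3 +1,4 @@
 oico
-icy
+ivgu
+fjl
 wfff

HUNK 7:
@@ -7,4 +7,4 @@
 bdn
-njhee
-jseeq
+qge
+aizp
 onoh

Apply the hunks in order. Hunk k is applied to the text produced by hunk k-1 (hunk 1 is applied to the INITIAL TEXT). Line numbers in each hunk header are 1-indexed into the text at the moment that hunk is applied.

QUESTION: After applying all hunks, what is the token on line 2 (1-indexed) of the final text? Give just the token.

Answer: ivgu

Derivation:
Hunk 1: at line 6 remove [fpdkh,qcxji,yfctg] add [jseeq,fkx] -> 12 lines: oico icy wfff dbxkq peso vvo bpac jseeq fkx res xoka xosrx
Hunk 2: at line 2 remove [dbxkq,peso,vvo] add [aals,gctw,ohorp] -> 12 lines: oico icy wfff aals gctw ohorp bpac jseeq fkx res xoka xosrx
Hunk 3: at line 4 remove [gctw,ohorp,bpac] add [iqd,bdn,njhee] -> 12 lines: oico icy wfff aals iqd bdn njhee jseeq fkx res xoka xosrx
Hunk 4: at line 7 remove [fkx] add [tau] -> 12 lines: oico icy wfff aals iqd bdn njhee jseeq tau res xoka xosrx
Hunk 5: at line 8 remove [tau,res,xoka] add [onoh] -> 10 lines: oico icy wfff aals iqd bdn njhee jseeq onoh xosrx
Hunk 6: at line 1 remove [icy] add [ivgu,fjl] -> 11 lines: oico ivgu fjl wfff aals iqd bdn njhee jseeq onoh xosrx
Hunk 7: at line 7 remove [njhee,jseeq] add [qge,aizp] -> 11 lines: oico ivgu fjl wfff aals iqd bdn qge aizp onoh xosrx
Final line 2: ivgu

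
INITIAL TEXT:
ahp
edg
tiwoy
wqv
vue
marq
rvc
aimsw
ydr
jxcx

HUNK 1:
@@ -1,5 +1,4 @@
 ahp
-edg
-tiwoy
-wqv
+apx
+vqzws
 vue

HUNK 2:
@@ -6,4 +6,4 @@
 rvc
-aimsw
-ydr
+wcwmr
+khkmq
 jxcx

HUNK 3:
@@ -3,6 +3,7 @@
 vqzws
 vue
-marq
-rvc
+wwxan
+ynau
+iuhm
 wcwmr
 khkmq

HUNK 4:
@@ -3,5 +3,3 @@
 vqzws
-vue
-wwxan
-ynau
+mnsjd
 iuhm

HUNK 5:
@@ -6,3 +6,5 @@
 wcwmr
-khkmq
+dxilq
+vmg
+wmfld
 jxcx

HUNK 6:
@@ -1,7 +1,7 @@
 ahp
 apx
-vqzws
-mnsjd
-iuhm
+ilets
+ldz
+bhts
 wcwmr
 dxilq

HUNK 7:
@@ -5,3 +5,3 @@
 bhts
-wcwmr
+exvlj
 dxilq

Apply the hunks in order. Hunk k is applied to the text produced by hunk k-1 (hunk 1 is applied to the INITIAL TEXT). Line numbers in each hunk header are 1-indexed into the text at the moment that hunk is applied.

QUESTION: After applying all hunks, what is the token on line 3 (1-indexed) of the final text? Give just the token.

Hunk 1: at line 1 remove [edg,tiwoy,wqv] add [apx,vqzws] -> 9 lines: ahp apx vqzws vue marq rvc aimsw ydr jxcx
Hunk 2: at line 6 remove [aimsw,ydr] add [wcwmr,khkmq] -> 9 lines: ahp apx vqzws vue marq rvc wcwmr khkmq jxcx
Hunk 3: at line 3 remove [marq,rvc] add [wwxan,ynau,iuhm] -> 10 lines: ahp apx vqzws vue wwxan ynau iuhm wcwmr khkmq jxcx
Hunk 4: at line 3 remove [vue,wwxan,ynau] add [mnsjd] -> 8 lines: ahp apx vqzws mnsjd iuhm wcwmr khkmq jxcx
Hunk 5: at line 6 remove [khkmq] add [dxilq,vmg,wmfld] -> 10 lines: ahp apx vqzws mnsjd iuhm wcwmr dxilq vmg wmfld jxcx
Hunk 6: at line 1 remove [vqzws,mnsjd,iuhm] add [ilets,ldz,bhts] -> 10 lines: ahp apx ilets ldz bhts wcwmr dxilq vmg wmfld jxcx
Hunk 7: at line 5 remove [wcwmr] add [exvlj] -> 10 lines: ahp apx ilets ldz bhts exvlj dxilq vmg wmfld jxcx
Final line 3: ilets

Answer: ilets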